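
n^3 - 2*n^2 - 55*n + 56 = (n - 8)*(n - 1)*(n + 7)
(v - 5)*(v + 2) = v^2 - 3*v - 10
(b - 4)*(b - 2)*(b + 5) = b^3 - b^2 - 22*b + 40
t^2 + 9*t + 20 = (t + 4)*(t + 5)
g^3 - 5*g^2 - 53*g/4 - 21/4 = (g - 7)*(g + 1/2)*(g + 3/2)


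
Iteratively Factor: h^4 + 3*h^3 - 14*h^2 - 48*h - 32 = (h - 4)*(h^3 + 7*h^2 + 14*h + 8) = (h - 4)*(h + 1)*(h^2 + 6*h + 8) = (h - 4)*(h + 1)*(h + 4)*(h + 2)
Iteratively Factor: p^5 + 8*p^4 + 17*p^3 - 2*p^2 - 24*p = (p + 3)*(p^4 + 5*p^3 + 2*p^2 - 8*p) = p*(p + 3)*(p^3 + 5*p^2 + 2*p - 8) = p*(p - 1)*(p + 3)*(p^2 + 6*p + 8) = p*(p - 1)*(p + 2)*(p + 3)*(p + 4)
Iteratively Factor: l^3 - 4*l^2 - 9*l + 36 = (l - 3)*(l^2 - l - 12) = (l - 4)*(l - 3)*(l + 3)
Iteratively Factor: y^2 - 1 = (y + 1)*(y - 1)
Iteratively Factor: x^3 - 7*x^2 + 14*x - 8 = (x - 1)*(x^2 - 6*x + 8) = (x - 2)*(x - 1)*(x - 4)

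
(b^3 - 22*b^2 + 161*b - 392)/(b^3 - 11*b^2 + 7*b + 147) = (b - 8)/(b + 3)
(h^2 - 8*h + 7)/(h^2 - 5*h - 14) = (h - 1)/(h + 2)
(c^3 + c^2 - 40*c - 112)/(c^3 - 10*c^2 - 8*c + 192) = (c^2 - 3*c - 28)/(c^2 - 14*c + 48)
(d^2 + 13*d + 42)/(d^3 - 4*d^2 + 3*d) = (d^2 + 13*d + 42)/(d*(d^2 - 4*d + 3))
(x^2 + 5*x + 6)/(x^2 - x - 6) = (x + 3)/(x - 3)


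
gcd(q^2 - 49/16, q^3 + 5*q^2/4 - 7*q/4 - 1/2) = 1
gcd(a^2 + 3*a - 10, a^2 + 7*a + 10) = a + 5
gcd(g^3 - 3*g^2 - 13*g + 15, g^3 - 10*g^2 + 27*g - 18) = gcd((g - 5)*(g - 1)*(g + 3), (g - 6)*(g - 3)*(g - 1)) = g - 1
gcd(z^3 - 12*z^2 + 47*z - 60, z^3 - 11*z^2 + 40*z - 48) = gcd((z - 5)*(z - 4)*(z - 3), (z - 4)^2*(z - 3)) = z^2 - 7*z + 12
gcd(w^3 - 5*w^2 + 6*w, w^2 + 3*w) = w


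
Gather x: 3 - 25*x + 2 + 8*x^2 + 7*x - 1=8*x^2 - 18*x + 4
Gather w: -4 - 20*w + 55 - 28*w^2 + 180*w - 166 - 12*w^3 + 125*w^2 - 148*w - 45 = -12*w^3 + 97*w^2 + 12*w - 160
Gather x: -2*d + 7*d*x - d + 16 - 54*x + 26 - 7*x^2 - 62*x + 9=-3*d - 7*x^2 + x*(7*d - 116) + 51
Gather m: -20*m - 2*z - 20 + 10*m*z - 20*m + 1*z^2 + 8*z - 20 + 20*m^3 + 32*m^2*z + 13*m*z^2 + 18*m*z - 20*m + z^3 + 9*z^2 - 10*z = 20*m^3 + 32*m^2*z + m*(13*z^2 + 28*z - 60) + z^3 + 10*z^2 - 4*z - 40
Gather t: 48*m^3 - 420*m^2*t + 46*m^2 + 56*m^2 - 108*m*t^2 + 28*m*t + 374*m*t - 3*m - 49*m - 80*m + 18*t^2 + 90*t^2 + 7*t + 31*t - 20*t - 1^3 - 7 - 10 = 48*m^3 + 102*m^2 - 132*m + t^2*(108 - 108*m) + t*(-420*m^2 + 402*m + 18) - 18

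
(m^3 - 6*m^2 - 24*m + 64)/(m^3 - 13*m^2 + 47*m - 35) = (m^3 - 6*m^2 - 24*m + 64)/(m^3 - 13*m^2 + 47*m - 35)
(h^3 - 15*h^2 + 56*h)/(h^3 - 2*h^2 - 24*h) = (-h^2 + 15*h - 56)/(-h^2 + 2*h + 24)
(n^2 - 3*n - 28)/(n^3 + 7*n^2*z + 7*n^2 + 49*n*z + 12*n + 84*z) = (n - 7)/(n^2 + 7*n*z + 3*n + 21*z)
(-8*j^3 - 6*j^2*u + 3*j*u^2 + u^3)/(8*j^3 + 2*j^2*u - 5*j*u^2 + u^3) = (4*j + u)/(-4*j + u)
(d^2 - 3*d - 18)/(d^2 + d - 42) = (d + 3)/(d + 7)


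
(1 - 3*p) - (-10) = 11 - 3*p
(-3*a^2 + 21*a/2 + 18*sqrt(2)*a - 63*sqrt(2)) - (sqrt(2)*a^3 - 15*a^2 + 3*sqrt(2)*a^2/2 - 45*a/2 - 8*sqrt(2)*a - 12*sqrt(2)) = -sqrt(2)*a^3 - 3*sqrt(2)*a^2/2 + 12*a^2 + 33*a + 26*sqrt(2)*a - 51*sqrt(2)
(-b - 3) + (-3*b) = -4*b - 3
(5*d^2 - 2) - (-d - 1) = 5*d^2 + d - 1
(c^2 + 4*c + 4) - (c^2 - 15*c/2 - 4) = 23*c/2 + 8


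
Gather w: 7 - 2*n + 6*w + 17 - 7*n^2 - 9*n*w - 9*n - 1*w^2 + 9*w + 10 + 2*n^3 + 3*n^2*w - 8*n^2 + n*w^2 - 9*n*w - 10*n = 2*n^3 - 15*n^2 - 21*n + w^2*(n - 1) + w*(3*n^2 - 18*n + 15) + 34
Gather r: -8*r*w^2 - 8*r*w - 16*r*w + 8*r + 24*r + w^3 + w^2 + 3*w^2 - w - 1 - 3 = r*(-8*w^2 - 24*w + 32) + w^3 + 4*w^2 - w - 4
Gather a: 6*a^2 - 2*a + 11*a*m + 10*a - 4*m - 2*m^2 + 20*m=6*a^2 + a*(11*m + 8) - 2*m^2 + 16*m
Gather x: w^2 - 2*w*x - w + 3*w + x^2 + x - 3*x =w^2 + 2*w + x^2 + x*(-2*w - 2)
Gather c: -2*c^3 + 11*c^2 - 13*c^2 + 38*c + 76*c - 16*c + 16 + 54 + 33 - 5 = -2*c^3 - 2*c^2 + 98*c + 98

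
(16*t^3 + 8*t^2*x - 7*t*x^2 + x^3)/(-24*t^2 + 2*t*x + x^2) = (-4*t^2 - 3*t*x + x^2)/(6*t + x)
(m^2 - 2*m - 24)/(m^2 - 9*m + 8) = (m^2 - 2*m - 24)/(m^2 - 9*m + 8)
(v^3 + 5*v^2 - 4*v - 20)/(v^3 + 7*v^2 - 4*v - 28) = (v + 5)/(v + 7)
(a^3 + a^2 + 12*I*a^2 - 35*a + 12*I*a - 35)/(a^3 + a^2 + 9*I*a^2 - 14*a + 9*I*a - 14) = (a + 5*I)/(a + 2*I)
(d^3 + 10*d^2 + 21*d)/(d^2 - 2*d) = (d^2 + 10*d + 21)/(d - 2)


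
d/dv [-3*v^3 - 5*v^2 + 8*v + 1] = -9*v^2 - 10*v + 8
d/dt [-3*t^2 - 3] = -6*t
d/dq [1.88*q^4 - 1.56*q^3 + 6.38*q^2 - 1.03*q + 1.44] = 7.52*q^3 - 4.68*q^2 + 12.76*q - 1.03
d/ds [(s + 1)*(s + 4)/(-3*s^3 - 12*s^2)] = (s + 2)/(3*s^3)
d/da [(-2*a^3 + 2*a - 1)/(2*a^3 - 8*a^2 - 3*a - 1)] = (16*a^4 + 4*a^3 + 28*a^2 - 16*a - 5)/(4*a^6 - 32*a^5 + 52*a^4 + 44*a^3 + 25*a^2 + 6*a + 1)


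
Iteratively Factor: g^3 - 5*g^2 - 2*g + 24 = (g - 3)*(g^2 - 2*g - 8) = (g - 4)*(g - 3)*(g + 2)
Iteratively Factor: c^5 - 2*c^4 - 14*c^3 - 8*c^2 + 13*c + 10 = (c + 1)*(c^4 - 3*c^3 - 11*c^2 + 3*c + 10) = (c - 5)*(c + 1)*(c^3 + 2*c^2 - c - 2) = (c - 5)*(c + 1)^2*(c^2 + c - 2) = (c - 5)*(c + 1)^2*(c + 2)*(c - 1)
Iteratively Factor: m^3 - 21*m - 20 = (m + 1)*(m^2 - m - 20) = (m - 5)*(m + 1)*(m + 4)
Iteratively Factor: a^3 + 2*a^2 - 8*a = (a + 4)*(a^2 - 2*a) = (a - 2)*(a + 4)*(a)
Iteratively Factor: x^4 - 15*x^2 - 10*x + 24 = (x - 4)*(x^3 + 4*x^2 + x - 6) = (x - 4)*(x + 2)*(x^2 + 2*x - 3) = (x - 4)*(x - 1)*(x + 2)*(x + 3)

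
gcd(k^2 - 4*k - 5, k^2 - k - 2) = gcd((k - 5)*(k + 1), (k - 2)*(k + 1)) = k + 1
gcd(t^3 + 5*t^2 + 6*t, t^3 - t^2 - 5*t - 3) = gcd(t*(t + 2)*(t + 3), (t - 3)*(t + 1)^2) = 1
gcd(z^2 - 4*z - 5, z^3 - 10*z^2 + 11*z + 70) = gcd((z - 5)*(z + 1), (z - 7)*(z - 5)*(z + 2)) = z - 5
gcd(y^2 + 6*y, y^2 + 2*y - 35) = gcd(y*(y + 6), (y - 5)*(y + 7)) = 1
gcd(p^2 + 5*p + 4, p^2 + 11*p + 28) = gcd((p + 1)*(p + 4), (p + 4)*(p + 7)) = p + 4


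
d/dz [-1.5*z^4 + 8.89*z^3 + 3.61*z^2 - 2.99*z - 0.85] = -6.0*z^3 + 26.67*z^2 + 7.22*z - 2.99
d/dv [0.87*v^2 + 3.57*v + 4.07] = 1.74*v + 3.57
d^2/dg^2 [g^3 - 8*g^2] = 6*g - 16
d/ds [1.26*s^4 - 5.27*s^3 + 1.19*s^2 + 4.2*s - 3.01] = 5.04*s^3 - 15.81*s^2 + 2.38*s + 4.2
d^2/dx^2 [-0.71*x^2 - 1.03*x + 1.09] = -1.42000000000000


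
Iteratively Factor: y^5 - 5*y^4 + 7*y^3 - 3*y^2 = (y - 1)*(y^4 - 4*y^3 + 3*y^2) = y*(y - 1)*(y^3 - 4*y^2 + 3*y) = y^2*(y - 1)*(y^2 - 4*y + 3) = y^2*(y - 3)*(y - 1)*(y - 1)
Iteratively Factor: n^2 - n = (n - 1)*(n)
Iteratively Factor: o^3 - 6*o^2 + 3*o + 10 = (o - 2)*(o^2 - 4*o - 5) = (o - 5)*(o - 2)*(o + 1)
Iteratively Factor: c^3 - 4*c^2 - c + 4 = (c - 1)*(c^2 - 3*c - 4) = (c - 4)*(c - 1)*(c + 1)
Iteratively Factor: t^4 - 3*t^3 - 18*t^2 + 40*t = (t - 5)*(t^3 + 2*t^2 - 8*t) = (t - 5)*(t + 4)*(t^2 - 2*t) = (t - 5)*(t - 2)*(t + 4)*(t)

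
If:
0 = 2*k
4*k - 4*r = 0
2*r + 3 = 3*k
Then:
No Solution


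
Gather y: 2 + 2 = 4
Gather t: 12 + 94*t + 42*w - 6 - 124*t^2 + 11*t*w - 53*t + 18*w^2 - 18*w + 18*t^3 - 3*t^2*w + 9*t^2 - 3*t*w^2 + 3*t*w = 18*t^3 + t^2*(-3*w - 115) + t*(-3*w^2 + 14*w + 41) + 18*w^2 + 24*w + 6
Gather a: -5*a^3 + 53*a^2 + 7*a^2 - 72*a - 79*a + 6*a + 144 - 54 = -5*a^3 + 60*a^2 - 145*a + 90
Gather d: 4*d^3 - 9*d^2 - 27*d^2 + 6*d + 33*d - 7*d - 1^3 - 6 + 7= 4*d^3 - 36*d^2 + 32*d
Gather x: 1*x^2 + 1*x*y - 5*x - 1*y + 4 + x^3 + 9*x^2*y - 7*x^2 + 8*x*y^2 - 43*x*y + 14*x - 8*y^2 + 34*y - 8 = x^3 + x^2*(9*y - 6) + x*(8*y^2 - 42*y + 9) - 8*y^2 + 33*y - 4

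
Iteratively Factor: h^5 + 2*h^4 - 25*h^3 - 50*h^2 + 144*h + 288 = (h - 3)*(h^4 + 5*h^3 - 10*h^2 - 80*h - 96) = (h - 3)*(h + 3)*(h^3 + 2*h^2 - 16*h - 32) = (h - 4)*(h - 3)*(h + 3)*(h^2 + 6*h + 8) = (h - 4)*(h - 3)*(h + 2)*(h + 3)*(h + 4)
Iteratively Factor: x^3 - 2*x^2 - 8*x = (x + 2)*(x^2 - 4*x) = x*(x + 2)*(x - 4)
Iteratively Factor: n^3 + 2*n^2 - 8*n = (n)*(n^2 + 2*n - 8) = n*(n - 2)*(n + 4)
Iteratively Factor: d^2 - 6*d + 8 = (d - 4)*(d - 2)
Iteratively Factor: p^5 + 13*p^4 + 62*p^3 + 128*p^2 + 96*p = (p + 4)*(p^4 + 9*p^3 + 26*p^2 + 24*p) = (p + 4)^2*(p^3 + 5*p^2 + 6*p) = p*(p + 4)^2*(p^2 + 5*p + 6) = p*(p + 3)*(p + 4)^2*(p + 2)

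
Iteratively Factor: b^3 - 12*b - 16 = (b + 2)*(b^2 - 2*b - 8) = (b - 4)*(b + 2)*(b + 2)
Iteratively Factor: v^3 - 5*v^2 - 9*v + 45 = (v - 5)*(v^2 - 9) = (v - 5)*(v - 3)*(v + 3)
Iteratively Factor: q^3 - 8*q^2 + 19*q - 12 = (q - 4)*(q^2 - 4*q + 3) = (q - 4)*(q - 3)*(q - 1)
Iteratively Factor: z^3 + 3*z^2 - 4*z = (z - 1)*(z^2 + 4*z) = (z - 1)*(z + 4)*(z)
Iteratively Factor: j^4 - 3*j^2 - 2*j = (j + 1)*(j^3 - j^2 - 2*j) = (j + 1)^2*(j^2 - 2*j) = j*(j + 1)^2*(j - 2)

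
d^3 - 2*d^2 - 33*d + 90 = (d - 5)*(d - 3)*(d + 6)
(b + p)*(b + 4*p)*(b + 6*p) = b^3 + 11*b^2*p + 34*b*p^2 + 24*p^3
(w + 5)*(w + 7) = w^2 + 12*w + 35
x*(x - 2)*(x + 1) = x^3 - x^2 - 2*x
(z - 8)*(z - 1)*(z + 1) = z^3 - 8*z^2 - z + 8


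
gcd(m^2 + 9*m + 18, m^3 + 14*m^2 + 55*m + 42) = m + 6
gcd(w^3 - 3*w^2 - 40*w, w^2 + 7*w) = w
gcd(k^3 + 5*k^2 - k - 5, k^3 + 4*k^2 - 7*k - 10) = k^2 + 6*k + 5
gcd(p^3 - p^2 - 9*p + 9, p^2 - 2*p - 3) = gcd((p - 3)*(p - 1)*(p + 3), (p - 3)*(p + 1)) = p - 3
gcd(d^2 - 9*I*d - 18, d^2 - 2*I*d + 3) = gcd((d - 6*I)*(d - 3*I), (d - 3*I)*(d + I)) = d - 3*I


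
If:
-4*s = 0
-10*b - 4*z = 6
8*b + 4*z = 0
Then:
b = -3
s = 0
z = 6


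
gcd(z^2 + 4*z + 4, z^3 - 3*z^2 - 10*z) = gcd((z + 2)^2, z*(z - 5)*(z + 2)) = z + 2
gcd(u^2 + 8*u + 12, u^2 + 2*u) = u + 2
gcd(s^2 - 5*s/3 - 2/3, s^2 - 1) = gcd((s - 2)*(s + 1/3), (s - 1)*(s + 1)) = 1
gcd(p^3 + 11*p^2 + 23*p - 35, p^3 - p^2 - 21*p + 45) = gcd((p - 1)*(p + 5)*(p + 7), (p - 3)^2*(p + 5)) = p + 5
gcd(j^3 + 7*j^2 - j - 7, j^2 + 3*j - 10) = 1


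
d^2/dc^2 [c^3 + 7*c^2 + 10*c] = 6*c + 14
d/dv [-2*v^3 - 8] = -6*v^2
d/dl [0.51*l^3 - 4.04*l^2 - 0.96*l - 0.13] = 1.53*l^2 - 8.08*l - 0.96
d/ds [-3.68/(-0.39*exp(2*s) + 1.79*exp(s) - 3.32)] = (6.5872 - 2.8704*exp(s))*exp(s)/(0.39*exp(2*s) - 1.79*exp(s) + 3.32)^2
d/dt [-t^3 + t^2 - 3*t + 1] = -3*t^2 + 2*t - 3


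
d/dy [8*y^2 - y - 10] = 16*y - 1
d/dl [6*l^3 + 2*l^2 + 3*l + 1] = 18*l^2 + 4*l + 3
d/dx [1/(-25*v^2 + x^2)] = -2*x/(25*v^2 - x^2)^2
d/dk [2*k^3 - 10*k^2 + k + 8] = 6*k^2 - 20*k + 1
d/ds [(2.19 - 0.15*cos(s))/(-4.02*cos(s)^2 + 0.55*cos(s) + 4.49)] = (0.603*cos(s)^2 - 17.6076*cos(s) + 1.878)*sin(s)/(16.1604*cos(s)^4 - 4.422*cos(s)^3 - 35.7971*cos(s)^2 + 4.939*cos(s) + 20.1601)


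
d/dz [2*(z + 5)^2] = 4*z + 20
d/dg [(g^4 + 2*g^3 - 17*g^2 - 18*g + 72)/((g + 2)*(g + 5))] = (2*g^5 + 23*g^4 + 68*g^3 - 41*g^2 - 484*g - 684)/(g^4 + 14*g^3 + 69*g^2 + 140*g + 100)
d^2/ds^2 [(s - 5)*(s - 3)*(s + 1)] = 6*s - 14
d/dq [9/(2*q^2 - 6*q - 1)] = 18*(3 - 2*q)/(-2*q^2 + 6*q + 1)^2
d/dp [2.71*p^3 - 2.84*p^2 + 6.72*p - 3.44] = 8.13*p^2 - 5.68*p + 6.72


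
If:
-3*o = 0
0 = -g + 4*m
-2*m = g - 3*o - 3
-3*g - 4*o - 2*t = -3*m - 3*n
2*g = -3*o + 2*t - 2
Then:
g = 2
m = 1/2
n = 7/2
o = 0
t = 3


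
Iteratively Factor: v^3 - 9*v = (v + 3)*(v^2 - 3*v) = v*(v + 3)*(v - 3)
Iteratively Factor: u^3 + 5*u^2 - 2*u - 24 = (u - 2)*(u^2 + 7*u + 12) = (u - 2)*(u + 4)*(u + 3)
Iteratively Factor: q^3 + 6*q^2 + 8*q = (q + 2)*(q^2 + 4*q) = (q + 2)*(q + 4)*(q)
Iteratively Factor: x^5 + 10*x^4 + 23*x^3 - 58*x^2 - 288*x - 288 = (x + 2)*(x^4 + 8*x^3 + 7*x^2 - 72*x - 144) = (x + 2)*(x + 3)*(x^3 + 5*x^2 - 8*x - 48) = (x + 2)*(x + 3)*(x + 4)*(x^2 + x - 12) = (x + 2)*(x + 3)*(x + 4)^2*(x - 3)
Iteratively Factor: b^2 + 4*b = (b + 4)*(b)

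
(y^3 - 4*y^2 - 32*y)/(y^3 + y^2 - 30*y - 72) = y*(y - 8)/(y^2 - 3*y - 18)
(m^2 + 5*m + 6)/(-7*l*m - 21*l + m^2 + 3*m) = (-m - 2)/(7*l - m)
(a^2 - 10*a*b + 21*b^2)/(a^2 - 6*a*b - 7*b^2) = (a - 3*b)/(a + b)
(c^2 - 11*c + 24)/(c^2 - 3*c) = (c - 8)/c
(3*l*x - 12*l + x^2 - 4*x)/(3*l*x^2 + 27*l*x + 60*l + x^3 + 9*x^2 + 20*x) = (x - 4)/(x^2 + 9*x + 20)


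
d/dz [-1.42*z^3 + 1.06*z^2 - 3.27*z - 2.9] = -4.26*z^2 + 2.12*z - 3.27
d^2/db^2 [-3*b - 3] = 0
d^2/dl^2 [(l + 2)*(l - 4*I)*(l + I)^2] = 12*l^2 + 12*l*(1 - I) + 14 - 8*I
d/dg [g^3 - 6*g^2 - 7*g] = 3*g^2 - 12*g - 7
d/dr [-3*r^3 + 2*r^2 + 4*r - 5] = -9*r^2 + 4*r + 4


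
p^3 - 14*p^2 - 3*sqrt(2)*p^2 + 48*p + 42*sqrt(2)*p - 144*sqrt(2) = (p - 8)*(p - 6)*(p - 3*sqrt(2))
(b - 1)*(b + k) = b^2 + b*k - b - k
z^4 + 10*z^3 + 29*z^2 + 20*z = z*(z + 1)*(z + 4)*(z + 5)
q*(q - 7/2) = q^2 - 7*q/2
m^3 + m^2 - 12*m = m*(m - 3)*(m + 4)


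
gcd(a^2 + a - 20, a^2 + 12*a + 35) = a + 5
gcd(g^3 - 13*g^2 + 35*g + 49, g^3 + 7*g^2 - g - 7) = g + 1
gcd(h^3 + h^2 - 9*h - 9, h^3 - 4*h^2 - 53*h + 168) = h - 3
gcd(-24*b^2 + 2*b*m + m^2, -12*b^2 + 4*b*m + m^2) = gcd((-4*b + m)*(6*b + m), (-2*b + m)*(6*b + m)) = 6*b + m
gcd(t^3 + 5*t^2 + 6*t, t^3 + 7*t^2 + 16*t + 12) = t^2 + 5*t + 6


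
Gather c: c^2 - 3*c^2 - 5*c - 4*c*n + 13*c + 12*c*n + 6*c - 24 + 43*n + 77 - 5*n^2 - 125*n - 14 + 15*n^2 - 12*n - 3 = -2*c^2 + c*(8*n + 14) + 10*n^2 - 94*n + 36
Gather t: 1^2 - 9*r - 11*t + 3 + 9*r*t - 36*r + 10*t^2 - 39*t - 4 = -45*r + 10*t^2 + t*(9*r - 50)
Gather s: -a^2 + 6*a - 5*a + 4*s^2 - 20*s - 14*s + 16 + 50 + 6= -a^2 + a + 4*s^2 - 34*s + 72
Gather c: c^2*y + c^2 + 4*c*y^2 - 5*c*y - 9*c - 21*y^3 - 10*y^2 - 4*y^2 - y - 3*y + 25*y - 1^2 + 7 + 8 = c^2*(y + 1) + c*(4*y^2 - 5*y - 9) - 21*y^3 - 14*y^2 + 21*y + 14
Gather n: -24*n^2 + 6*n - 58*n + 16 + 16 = -24*n^2 - 52*n + 32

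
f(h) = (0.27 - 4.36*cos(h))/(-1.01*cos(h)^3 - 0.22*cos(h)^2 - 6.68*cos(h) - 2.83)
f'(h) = (0.27 - 4.36*cos(h))*(-3.03*sin(h)*cos(h)^2 - 0.44*sin(h)*cos(h) - 6.68*sin(h))/(-1.01*cos(h)^3 - 0.22*cos(h)^2 - 6.68*cos(h) - 2.83)^2 + 4.36*sin(h)/(-1.01*cos(h)^3 - 0.22*cos(h)^2 - 6.68*cos(h) - 2.83)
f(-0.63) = 0.37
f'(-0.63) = 0.07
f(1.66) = -0.29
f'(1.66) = -2.82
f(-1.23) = 0.23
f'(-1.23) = 0.50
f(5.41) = 0.34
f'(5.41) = 0.16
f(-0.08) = 0.38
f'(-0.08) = 0.00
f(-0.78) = 0.35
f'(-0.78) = 0.12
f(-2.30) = 1.74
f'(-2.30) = 3.73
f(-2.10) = 4.01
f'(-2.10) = 34.50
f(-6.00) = 0.38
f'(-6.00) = -0.02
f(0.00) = 0.38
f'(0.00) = 0.00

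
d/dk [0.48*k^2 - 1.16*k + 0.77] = 0.96*k - 1.16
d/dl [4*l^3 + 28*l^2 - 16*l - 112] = 12*l^2 + 56*l - 16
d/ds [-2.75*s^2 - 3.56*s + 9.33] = -5.5*s - 3.56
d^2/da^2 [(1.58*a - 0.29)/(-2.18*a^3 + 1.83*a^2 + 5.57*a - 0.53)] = (-45.052752*a^5 + 54.357864*a^4 - 67.463956*a^3 + 6.60534600000005*a^2 + 6.530946*a + 9.228348)/(10.360232*a^9 - 26.090676*a^8 - 57.510798*a^7 + 134.753577*a^6 + 134.256435*a^5 - 203.615418*a^4 - 138.557549*a^3 + 47.78745*a^2 - 4.693839*a + 0.148877)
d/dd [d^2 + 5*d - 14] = 2*d + 5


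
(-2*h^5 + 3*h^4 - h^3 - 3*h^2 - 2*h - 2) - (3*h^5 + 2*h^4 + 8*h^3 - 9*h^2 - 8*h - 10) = -5*h^5 + h^4 - 9*h^3 + 6*h^2 + 6*h + 8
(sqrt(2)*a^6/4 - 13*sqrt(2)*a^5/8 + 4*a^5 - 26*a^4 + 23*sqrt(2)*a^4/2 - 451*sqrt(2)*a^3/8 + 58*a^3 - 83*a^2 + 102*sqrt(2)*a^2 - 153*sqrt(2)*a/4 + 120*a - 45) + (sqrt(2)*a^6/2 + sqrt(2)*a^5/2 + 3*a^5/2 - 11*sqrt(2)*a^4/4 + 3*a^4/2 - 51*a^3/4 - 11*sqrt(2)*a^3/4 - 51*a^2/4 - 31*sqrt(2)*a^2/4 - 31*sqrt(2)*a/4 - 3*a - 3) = 3*sqrt(2)*a^6/4 - 9*sqrt(2)*a^5/8 + 11*a^5/2 - 49*a^4/2 + 35*sqrt(2)*a^4/4 - 473*sqrt(2)*a^3/8 + 181*a^3/4 - 383*a^2/4 + 377*sqrt(2)*a^2/4 - 46*sqrt(2)*a + 117*a - 48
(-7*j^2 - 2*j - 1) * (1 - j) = 7*j^3 - 5*j^2 - j - 1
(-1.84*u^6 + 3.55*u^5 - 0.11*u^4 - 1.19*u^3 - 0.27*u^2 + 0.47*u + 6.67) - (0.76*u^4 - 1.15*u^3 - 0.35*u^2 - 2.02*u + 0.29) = -1.84*u^6 + 3.55*u^5 - 0.87*u^4 - 0.04*u^3 + 0.08*u^2 + 2.49*u + 6.38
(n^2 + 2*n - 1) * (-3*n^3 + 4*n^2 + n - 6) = -3*n^5 - 2*n^4 + 12*n^3 - 8*n^2 - 13*n + 6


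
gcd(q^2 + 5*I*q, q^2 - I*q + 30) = q + 5*I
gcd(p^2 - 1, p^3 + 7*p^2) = 1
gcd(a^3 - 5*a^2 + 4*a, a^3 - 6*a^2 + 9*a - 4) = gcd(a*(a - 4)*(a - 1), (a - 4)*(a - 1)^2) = a^2 - 5*a + 4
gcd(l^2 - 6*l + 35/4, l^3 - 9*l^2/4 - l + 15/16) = l - 5/2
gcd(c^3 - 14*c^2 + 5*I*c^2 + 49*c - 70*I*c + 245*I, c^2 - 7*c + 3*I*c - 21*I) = c - 7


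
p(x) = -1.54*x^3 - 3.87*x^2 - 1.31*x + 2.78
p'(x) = -4.62*x^2 - 7.74*x - 1.31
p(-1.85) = 1.71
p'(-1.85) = -2.80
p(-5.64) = 163.35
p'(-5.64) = -104.62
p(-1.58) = 1.26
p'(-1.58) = -0.61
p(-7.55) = 454.84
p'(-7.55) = -206.22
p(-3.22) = 18.29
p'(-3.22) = -24.29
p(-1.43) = 1.24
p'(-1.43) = 0.31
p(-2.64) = 7.60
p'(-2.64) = -13.08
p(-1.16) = 1.50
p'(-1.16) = 1.45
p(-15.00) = 4349.18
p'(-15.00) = -924.71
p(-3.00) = 13.46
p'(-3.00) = -19.67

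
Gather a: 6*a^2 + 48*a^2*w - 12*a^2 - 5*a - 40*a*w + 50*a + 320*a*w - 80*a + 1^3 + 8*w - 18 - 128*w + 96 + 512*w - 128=a^2*(48*w - 6) + a*(280*w - 35) + 392*w - 49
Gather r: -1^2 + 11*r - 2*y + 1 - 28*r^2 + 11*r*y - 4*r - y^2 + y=-28*r^2 + r*(11*y + 7) - y^2 - y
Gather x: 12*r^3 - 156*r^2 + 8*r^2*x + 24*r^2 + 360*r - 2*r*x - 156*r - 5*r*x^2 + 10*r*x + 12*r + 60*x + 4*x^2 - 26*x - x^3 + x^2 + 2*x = 12*r^3 - 132*r^2 + 216*r - x^3 + x^2*(5 - 5*r) + x*(8*r^2 + 8*r + 36)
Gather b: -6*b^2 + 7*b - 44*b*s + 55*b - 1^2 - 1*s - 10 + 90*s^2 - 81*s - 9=-6*b^2 + b*(62 - 44*s) + 90*s^2 - 82*s - 20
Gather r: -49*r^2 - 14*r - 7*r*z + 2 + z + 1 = -49*r^2 + r*(-7*z - 14) + z + 3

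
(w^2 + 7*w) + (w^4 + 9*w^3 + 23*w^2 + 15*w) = w^4 + 9*w^3 + 24*w^2 + 22*w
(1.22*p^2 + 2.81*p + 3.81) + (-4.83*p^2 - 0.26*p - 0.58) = -3.61*p^2 + 2.55*p + 3.23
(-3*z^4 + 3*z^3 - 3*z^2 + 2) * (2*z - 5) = -6*z^5 + 21*z^4 - 21*z^3 + 15*z^2 + 4*z - 10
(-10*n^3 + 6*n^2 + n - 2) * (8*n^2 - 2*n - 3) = -80*n^5 + 68*n^4 + 26*n^3 - 36*n^2 + n + 6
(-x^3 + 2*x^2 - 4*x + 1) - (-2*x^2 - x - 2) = -x^3 + 4*x^2 - 3*x + 3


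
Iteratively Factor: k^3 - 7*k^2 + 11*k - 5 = (k - 1)*(k^2 - 6*k + 5) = (k - 5)*(k - 1)*(k - 1)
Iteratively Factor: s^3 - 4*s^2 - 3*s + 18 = (s + 2)*(s^2 - 6*s + 9) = (s - 3)*(s + 2)*(s - 3)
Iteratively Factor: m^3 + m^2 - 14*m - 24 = (m - 4)*(m^2 + 5*m + 6) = (m - 4)*(m + 3)*(m + 2)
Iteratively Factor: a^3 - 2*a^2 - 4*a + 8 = (a - 2)*(a^2 - 4) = (a - 2)*(a + 2)*(a - 2)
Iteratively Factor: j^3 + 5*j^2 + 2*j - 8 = (j + 4)*(j^2 + j - 2) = (j - 1)*(j + 4)*(j + 2)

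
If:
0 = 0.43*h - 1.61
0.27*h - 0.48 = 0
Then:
No Solution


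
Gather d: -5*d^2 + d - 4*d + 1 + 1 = -5*d^2 - 3*d + 2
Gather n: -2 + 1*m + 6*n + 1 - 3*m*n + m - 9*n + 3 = 2*m + n*(-3*m - 3) + 2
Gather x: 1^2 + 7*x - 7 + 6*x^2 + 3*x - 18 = 6*x^2 + 10*x - 24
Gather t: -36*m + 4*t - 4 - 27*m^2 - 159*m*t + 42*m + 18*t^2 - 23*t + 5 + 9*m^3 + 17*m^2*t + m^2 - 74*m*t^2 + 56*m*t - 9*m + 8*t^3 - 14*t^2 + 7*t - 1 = 9*m^3 - 26*m^2 - 3*m + 8*t^3 + t^2*(4 - 74*m) + t*(17*m^2 - 103*m - 12)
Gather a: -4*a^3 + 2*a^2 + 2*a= -4*a^3 + 2*a^2 + 2*a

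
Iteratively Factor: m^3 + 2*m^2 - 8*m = (m)*(m^2 + 2*m - 8) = m*(m + 4)*(m - 2)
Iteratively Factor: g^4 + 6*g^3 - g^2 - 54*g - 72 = (g + 3)*(g^3 + 3*g^2 - 10*g - 24) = (g + 2)*(g + 3)*(g^2 + g - 12) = (g + 2)*(g + 3)*(g + 4)*(g - 3)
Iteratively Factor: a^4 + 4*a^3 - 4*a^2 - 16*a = (a)*(a^3 + 4*a^2 - 4*a - 16) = a*(a + 4)*(a^2 - 4) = a*(a + 2)*(a + 4)*(a - 2)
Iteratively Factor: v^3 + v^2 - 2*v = (v + 2)*(v^2 - v) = v*(v + 2)*(v - 1)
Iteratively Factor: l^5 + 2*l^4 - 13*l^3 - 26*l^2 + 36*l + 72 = (l - 2)*(l^4 + 4*l^3 - 5*l^2 - 36*l - 36) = (l - 2)*(l + 2)*(l^3 + 2*l^2 - 9*l - 18) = (l - 2)*(l + 2)^2*(l^2 - 9) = (l - 2)*(l + 2)^2*(l + 3)*(l - 3)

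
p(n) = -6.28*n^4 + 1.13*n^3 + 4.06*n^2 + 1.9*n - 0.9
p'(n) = -25.12*n^3 + 3.39*n^2 + 8.12*n + 1.9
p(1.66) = -29.08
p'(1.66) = -90.19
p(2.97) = -418.48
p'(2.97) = -602.18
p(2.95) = -406.56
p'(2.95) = -589.53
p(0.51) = 0.85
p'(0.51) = 3.59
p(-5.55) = -6037.99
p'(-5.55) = 4355.62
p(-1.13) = -9.73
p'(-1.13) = 33.30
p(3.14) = -530.41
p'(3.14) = -716.87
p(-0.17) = -1.12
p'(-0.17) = 0.74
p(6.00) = -7738.14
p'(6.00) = -5253.26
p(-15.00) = -320854.65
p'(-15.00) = 85422.85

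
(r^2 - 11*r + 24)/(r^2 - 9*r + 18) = (r - 8)/(r - 6)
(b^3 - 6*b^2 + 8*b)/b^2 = b - 6 + 8/b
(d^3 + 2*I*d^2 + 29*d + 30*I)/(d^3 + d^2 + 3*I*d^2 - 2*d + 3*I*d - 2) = (d^2 + I*d + 30)/(d^2 + d*(1 + 2*I) + 2*I)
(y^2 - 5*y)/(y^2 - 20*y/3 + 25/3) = 3*y/(3*y - 5)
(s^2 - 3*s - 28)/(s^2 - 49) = (s + 4)/(s + 7)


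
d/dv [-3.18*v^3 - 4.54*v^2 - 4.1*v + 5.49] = -9.54*v^2 - 9.08*v - 4.1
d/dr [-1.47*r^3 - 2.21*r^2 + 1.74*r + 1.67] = -4.41*r^2 - 4.42*r + 1.74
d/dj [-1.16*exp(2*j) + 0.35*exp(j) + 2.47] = (0.35 - 2.32*exp(j))*exp(j)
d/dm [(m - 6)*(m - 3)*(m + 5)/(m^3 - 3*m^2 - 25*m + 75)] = 1/(m^2 - 10*m + 25)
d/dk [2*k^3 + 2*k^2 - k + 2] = 6*k^2 + 4*k - 1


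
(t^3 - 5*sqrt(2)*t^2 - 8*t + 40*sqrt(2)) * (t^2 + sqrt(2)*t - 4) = t^5 - 4*sqrt(2)*t^4 - 22*t^3 + 52*sqrt(2)*t^2 + 112*t - 160*sqrt(2)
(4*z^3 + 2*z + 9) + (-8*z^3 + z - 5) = -4*z^3 + 3*z + 4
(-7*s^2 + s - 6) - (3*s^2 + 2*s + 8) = -10*s^2 - s - 14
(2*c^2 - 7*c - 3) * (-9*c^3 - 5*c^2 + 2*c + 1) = -18*c^5 + 53*c^4 + 66*c^3 + 3*c^2 - 13*c - 3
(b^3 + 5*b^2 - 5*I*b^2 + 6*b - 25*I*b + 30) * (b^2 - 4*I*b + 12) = b^5 + 5*b^4 - 9*I*b^4 - 2*b^3 - 45*I*b^3 - 10*b^2 - 84*I*b^2 + 72*b - 420*I*b + 360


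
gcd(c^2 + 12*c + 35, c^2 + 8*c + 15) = c + 5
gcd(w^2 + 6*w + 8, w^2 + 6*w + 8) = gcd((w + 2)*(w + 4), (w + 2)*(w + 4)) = w^2 + 6*w + 8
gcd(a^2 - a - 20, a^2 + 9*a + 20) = a + 4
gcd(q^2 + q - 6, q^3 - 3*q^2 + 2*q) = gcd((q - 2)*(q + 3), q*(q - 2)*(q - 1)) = q - 2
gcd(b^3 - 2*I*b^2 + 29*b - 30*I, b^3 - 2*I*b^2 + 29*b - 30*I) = b^3 - 2*I*b^2 + 29*b - 30*I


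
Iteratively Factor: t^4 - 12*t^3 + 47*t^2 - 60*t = (t - 5)*(t^3 - 7*t^2 + 12*t) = (t - 5)*(t - 4)*(t^2 - 3*t) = t*(t - 5)*(t - 4)*(t - 3)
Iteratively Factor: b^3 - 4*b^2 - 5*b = (b)*(b^2 - 4*b - 5) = b*(b + 1)*(b - 5)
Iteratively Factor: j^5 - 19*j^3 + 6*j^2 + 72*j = (j - 3)*(j^4 + 3*j^3 - 10*j^2 - 24*j) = (j - 3)^2*(j^3 + 6*j^2 + 8*j) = (j - 3)^2*(j + 4)*(j^2 + 2*j) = j*(j - 3)^2*(j + 4)*(j + 2)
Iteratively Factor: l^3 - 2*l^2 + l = (l)*(l^2 - 2*l + 1) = l*(l - 1)*(l - 1)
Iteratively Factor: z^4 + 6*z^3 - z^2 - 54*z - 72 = (z + 3)*(z^3 + 3*z^2 - 10*z - 24) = (z + 2)*(z + 3)*(z^2 + z - 12) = (z + 2)*(z + 3)*(z + 4)*(z - 3)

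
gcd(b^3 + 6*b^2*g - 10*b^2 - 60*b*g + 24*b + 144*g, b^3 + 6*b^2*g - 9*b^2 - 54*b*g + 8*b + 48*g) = b + 6*g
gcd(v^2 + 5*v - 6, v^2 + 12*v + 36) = v + 6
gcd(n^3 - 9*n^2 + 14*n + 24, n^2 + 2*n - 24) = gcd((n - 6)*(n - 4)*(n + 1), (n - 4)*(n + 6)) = n - 4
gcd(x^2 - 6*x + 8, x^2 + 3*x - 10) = x - 2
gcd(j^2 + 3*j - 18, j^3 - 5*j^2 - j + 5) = 1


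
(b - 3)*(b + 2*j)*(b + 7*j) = b^3 + 9*b^2*j - 3*b^2 + 14*b*j^2 - 27*b*j - 42*j^2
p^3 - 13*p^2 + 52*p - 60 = (p - 6)*(p - 5)*(p - 2)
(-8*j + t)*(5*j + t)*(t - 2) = -40*j^2*t + 80*j^2 - 3*j*t^2 + 6*j*t + t^3 - 2*t^2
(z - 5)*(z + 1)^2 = z^3 - 3*z^2 - 9*z - 5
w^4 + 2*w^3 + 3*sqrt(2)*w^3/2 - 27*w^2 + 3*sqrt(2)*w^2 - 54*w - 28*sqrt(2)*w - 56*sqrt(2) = (w + 2)*(w - 7*sqrt(2)/2)*(w + sqrt(2))*(w + 4*sqrt(2))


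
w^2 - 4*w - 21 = (w - 7)*(w + 3)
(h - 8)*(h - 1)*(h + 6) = h^3 - 3*h^2 - 46*h + 48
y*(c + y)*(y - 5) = c*y^2 - 5*c*y + y^3 - 5*y^2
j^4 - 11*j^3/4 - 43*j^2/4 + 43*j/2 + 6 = (j - 4)*(j - 2)*(j + 1/4)*(j + 3)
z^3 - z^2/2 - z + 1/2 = (z - 1)*(z - 1/2)*(z + 1)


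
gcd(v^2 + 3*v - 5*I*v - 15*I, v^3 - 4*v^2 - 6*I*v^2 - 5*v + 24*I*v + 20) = v - 5*I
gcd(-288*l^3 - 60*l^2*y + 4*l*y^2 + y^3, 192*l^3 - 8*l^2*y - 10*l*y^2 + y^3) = -8*l + y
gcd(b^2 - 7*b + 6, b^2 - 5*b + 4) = b - 1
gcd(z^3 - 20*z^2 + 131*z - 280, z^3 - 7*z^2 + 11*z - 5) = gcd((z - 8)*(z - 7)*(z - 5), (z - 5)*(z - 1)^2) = z - 5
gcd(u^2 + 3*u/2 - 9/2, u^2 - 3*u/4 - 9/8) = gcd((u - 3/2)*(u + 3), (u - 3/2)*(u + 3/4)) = u - 3/2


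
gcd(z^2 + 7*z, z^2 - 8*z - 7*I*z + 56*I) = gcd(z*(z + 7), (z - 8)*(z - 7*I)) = 1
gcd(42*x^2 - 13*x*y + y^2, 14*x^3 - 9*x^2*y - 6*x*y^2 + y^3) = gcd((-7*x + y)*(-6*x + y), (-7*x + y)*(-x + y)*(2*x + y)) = 7*x - y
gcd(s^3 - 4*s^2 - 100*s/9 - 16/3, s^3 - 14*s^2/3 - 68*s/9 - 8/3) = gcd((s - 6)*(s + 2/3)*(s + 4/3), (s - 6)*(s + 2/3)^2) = s^2 - 16*s/3 - 4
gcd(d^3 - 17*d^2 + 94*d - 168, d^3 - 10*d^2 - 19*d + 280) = d - 7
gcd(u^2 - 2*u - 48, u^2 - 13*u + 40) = u - 8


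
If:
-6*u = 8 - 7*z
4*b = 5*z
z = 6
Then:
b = 15/2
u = 17/3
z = 6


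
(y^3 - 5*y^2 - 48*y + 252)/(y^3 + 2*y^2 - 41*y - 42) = (y - 6)/(y + 1)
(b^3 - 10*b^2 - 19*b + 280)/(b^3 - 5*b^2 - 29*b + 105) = (b - 8)/(b - 3)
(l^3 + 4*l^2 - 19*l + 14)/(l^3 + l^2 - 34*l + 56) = (l - 1)/(l - 4)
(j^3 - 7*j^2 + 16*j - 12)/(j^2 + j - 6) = (j^2 - 5*j + 6)/(j + 3)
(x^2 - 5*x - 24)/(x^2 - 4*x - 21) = (x - 8)/(x - 7)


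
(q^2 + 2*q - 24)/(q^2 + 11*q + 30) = (q - 4)/(q + 5)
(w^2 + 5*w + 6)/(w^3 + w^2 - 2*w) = (w + 3)/(w*(w - 1))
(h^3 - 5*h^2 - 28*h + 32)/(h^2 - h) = h - 4 - 32/h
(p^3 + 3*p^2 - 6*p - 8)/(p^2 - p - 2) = p + 4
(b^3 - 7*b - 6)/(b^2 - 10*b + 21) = (b^2 + 3*b + 2)/(b - 7)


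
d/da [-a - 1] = -1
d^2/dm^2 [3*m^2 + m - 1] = 6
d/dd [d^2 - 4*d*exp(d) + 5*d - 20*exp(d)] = -4*d*exp(d) + 2*d - 24*exp(d) + 5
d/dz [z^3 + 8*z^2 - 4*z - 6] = 3*z^2 + 16*z - 4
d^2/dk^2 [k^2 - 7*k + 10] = 2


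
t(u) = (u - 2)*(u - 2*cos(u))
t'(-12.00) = -42.71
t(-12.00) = 191.63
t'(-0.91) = -0.45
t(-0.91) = 6.22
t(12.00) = 103.12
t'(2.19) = 3.85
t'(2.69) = 5.78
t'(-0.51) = -2.31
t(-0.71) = 6.03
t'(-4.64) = -24.38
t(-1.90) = 4.89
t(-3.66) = 10.88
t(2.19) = 0.64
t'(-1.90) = 2.23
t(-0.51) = 5.66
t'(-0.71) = -1.40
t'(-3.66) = -13.19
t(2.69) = 3.10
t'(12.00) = 9.58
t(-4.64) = 29.85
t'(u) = u + (u - 2)*(2*sin(u) + 1) - 2*cos(u)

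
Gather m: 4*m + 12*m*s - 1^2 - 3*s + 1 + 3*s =m*(12*s + 4)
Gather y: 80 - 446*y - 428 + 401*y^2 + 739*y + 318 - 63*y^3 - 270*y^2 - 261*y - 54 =-63*y^3 + 131*y^2 + 32*y - 84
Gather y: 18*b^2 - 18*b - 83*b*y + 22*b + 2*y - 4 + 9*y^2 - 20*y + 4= 18*b^2 + 4*b + 9*y^2 + y*(-83*b - 18)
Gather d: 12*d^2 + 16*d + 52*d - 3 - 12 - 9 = 12*d^2 + 68*d - 24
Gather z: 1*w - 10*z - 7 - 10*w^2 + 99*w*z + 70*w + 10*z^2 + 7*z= -10*w^2 + 71*w + 10*z^2 + z*(99*w - 3) - 7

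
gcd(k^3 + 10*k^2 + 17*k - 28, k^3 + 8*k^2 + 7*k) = k + 7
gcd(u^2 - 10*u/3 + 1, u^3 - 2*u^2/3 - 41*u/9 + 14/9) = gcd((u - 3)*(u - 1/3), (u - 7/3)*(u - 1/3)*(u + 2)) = u - 1/3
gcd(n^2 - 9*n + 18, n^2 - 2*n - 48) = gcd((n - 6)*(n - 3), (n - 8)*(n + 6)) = 1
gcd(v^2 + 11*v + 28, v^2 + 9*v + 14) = v + 7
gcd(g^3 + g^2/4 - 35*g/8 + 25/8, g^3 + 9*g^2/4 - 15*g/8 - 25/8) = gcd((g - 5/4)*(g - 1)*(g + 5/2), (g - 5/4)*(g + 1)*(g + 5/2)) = g^2 + 5*g/4 - 25/8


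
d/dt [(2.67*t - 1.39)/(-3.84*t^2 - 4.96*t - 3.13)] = (10.2528*t^2 - 10.6752*t - 15.2515)/(14.7456*t^4 + 38.0928*t^3 + 48.64*t^2 + 31.0496*t + 9.7969)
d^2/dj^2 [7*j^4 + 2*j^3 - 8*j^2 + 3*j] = 84*j^2 + 12*j - 16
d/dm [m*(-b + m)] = -b + 2*m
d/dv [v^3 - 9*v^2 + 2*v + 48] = 3*v^2 - 18*v + 2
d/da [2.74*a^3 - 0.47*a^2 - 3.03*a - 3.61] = 8.22*a^2 - 0.94*a - 3.03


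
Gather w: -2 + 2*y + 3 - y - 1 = y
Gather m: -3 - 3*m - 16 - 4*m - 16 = -7*m - 35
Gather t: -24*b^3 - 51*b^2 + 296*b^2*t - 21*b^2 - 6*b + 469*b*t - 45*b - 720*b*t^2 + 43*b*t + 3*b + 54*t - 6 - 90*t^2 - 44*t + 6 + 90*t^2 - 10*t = -24*b^3 - 72*b^2 - 720*b*t^2 - 48*b + t*(296*b^2 + 512*b)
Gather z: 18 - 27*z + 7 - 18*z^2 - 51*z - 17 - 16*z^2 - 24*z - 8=-34*z^2 - 102*z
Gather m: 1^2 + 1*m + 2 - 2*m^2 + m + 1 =-2*m^2 + 2*m + 4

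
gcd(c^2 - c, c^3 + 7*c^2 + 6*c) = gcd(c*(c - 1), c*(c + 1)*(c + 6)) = c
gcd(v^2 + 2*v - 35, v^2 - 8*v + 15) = v - 5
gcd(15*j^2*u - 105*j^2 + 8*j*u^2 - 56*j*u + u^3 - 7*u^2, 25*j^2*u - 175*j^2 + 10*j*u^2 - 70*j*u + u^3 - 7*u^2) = 5*j*u - 35*j + u^2 - 7*u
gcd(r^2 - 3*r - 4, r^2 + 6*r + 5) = r + 1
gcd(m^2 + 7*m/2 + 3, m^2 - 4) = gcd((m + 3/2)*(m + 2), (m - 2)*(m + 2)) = m + 2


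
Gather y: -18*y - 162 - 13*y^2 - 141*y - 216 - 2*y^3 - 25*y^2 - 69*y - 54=-2*y^3 - 38*y^2 - 228*y - 432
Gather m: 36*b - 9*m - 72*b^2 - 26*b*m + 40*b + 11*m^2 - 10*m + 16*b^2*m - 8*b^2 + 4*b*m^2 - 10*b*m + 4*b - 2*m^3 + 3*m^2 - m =-80*b^2 + 80*b - 2*m^3 + m^2*(4*b + 14) + m*(16*b^2 - 36*b - 20)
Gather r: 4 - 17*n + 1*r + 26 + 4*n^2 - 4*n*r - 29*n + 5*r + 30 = 4*n^2 - 46*n + r*(6 - 4*n) + 60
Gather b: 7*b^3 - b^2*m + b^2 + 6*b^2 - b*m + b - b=7*b^3 + b^2*(7 - m) - b*m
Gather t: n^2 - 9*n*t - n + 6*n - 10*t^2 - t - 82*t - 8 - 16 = n^2 + 5*n - 10*t^2 + t*(-9*n - 83) - 24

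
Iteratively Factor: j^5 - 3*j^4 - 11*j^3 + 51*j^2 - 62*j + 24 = (j - 1)*(j^4 - 2*j^3 - 13*j^2 + 38*j - 24) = (j - 1)^2*(j^3 - j^2 - 14*j + 24) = (j - 3)*(j - 1)^2*(j^2 + 2*j - 8) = (j - 3)*(j - 2)*(j - 1)^2*(j + 4)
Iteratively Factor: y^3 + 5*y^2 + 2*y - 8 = (y + 2)*(y^2 + 3*y - 4) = (y - 1)*(y + 2)*(y + 4)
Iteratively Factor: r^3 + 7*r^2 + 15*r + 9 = (r + 3)*(r^2 + 4*r + 3) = (r + 1)*(r + 3)*(r + 3)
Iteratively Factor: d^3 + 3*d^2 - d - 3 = (d + 3)*(d^2 - 1) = (d + 1)*(d + 3)*(d - 1)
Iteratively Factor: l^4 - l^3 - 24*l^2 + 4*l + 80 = (l - 5)*(l^3 + 4*l^2 - 4*l - 16) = (l - 5)*(l + 4)*(l^2 - 4) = (l - 5)*(l - 2)*(l + 4)*(l + 2)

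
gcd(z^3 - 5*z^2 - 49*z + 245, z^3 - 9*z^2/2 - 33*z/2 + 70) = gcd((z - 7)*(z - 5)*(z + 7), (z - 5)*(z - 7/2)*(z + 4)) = z - 5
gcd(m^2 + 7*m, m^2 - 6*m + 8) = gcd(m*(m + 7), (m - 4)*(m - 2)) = 1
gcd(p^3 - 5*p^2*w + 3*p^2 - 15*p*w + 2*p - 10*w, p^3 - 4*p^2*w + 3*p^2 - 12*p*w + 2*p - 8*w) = p^2 + 3*p + 2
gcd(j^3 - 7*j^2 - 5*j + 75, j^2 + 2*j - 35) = j - 5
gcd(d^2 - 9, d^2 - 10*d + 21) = d - 3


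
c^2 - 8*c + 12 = (c - 6)*(c - 2)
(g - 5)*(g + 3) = g^2 - 2*g - 15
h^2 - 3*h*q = h*(h - 3*q)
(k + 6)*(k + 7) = k^2 + 13*k + 42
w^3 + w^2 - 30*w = w*(w - 5)*(w + 6)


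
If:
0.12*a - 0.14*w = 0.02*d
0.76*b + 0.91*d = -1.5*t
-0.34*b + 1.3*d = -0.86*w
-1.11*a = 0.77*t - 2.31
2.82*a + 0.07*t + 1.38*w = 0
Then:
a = -0.12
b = -4.72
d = -1.29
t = 3.17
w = 0.08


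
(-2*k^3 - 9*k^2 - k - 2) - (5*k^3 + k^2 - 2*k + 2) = -7*k^3 - 10*k^2 + k - 4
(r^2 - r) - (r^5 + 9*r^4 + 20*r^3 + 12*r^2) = -r^5 - 9*r^4 - 20*r^3 - 11*r^2 - r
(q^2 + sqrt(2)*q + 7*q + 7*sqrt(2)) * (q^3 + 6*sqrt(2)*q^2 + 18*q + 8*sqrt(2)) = q^5 + 7*q^4 + 7*sqrt(2)*q^4 + 30*q^3 + 49*sqrt(2)*q^3 + 26*sqrt(2)*q^2 + 210*q^2 + 16*q + 182*sqrt(2)*q + 112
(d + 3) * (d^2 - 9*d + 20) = d^3 - 6*d^2 - 7*d + 60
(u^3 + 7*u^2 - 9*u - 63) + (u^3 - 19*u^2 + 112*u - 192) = 2*u^3 - 12*u^2 + 103*u - 255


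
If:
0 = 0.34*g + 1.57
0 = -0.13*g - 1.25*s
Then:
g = -4.62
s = 0.48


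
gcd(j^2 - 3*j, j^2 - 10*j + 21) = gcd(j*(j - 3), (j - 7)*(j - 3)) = j - 3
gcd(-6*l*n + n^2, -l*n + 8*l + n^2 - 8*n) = 1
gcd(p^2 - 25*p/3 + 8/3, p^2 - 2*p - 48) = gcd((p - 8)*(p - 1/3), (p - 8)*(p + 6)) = p - 8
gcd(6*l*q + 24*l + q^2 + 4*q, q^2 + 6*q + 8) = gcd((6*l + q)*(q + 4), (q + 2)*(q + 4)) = q + 4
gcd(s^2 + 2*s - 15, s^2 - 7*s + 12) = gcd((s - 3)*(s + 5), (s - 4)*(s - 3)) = s - 3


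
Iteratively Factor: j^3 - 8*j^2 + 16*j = (j - 4)*(j^2 - 4*j) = j*(j - 4)*(j - 4)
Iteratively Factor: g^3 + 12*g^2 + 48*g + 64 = (g + 4)*(g^2 + 8*g + 16) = (g + 4)^2*(g + 4)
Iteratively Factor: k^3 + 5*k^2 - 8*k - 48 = (k + 4)*(k^2 + k - 12) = (k + 4)^2*(k - 3)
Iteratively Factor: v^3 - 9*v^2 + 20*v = (v - 4)*(v^2 - 5*v) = v*(v - 4)*(v - 5)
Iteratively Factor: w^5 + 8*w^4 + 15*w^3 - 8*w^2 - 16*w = (w - 1)*(w^4 + 9*w^3 + 24*w^2 + 16*w) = w*(w - 1)*(w^3 + 9*w^2 + 24*w + 16) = w*(w - 1)*(w + 4)*(w^2 + 5*w + 4) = w*(w - 1)*(w + 4)^2*(w + 1)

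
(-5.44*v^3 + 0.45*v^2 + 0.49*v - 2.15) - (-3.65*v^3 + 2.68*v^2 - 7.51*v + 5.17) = -1.79*v^3 - 2.23*v^2 + 8.0*v - 7.32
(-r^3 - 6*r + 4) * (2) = -2*r^3 - 12*r + 8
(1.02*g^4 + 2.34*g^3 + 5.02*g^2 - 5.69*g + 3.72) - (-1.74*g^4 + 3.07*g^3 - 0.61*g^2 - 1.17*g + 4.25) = 2.76*g^4 - 0.73*g^3 + 5.63*g^2 - 4.52*g - 0.53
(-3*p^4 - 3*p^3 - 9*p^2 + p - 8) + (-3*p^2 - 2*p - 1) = -3*p^4 - 3*p^3 - 12*p^2 - p - 9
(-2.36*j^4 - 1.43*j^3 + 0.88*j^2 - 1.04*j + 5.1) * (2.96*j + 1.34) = -6.9856*j^5 - 7.3952*j^4 + 0.6886*j^3 - 1.8992*j^2 + 13.7024*j + 6.834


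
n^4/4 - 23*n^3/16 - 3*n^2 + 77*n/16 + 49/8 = (n/2 + 1/2)*(n/2 + 1)*(n - 7)*(n - 7/4)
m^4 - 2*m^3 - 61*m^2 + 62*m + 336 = (m - 8)*(m - 3)*(m + 2)*(m + 7)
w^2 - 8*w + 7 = (w - 7)*(w - 1)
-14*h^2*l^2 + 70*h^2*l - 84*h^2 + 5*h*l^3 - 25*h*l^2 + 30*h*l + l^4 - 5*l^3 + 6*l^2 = (-2*h + l)*(7*h + l)*(l - 3)*(l - 2)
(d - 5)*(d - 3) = d^2 - 8*d + 15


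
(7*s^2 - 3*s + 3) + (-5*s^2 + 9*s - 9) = 2*s^2 + 6*s - 6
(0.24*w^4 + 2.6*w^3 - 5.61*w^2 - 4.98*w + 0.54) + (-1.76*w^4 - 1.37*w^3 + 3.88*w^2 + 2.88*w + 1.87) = -1.52*w^4 + 1.23*w^3 - 1.73*w^2 - 2.1*w + 2.41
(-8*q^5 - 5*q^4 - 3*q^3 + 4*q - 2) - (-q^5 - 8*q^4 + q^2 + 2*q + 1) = -7*q^5 + 3*q^4 - 3*q^3 - q^2 + 2*q - 3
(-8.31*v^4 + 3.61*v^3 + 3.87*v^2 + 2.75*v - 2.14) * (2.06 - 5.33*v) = 44.2923*v^5 - 36.3599*v^4 - 13.1905*v^3 - 6.6853*v^2 + 17.0712*v - 4.4084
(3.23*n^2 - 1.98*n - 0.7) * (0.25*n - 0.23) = 0.8075*n^3 - 1.2379*n^2 + 0.2804*n + 0.161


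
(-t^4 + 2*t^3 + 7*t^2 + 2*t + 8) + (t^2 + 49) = -t^4 + 2*t^3 + 8*t^2 + 2*t + 57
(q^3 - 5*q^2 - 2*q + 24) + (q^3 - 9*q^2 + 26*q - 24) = 2*q^3 - 14*q^2 + 24*q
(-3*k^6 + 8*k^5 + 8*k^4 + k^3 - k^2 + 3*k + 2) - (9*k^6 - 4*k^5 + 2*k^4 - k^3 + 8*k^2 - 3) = -12*k^6 + 12*k^5 + 6*k^4 + 2*k^3 - 9*k^2 + 3*k + 5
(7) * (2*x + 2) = 14*x + 14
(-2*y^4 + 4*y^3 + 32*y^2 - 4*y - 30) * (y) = -2*y^5 + 4*y^4 + 32*y^3 - 4*y^2 - 30*y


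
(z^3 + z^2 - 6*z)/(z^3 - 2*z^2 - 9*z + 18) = z/(z - 3)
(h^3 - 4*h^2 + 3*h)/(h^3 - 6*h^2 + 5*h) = (h - 3)/(h - 5)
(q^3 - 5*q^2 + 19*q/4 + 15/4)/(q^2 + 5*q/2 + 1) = (2*q^2 - 11*q + 15)/(2*(q + 2))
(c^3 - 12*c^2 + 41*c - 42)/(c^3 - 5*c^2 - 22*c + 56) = (c - 3)/(c + 4)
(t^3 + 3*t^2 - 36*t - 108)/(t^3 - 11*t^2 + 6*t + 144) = (t + 6)/(t - 8)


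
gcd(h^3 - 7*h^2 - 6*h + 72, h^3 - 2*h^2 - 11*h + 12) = h^2 - h - 12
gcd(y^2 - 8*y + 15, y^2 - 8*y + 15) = y^2 - 8*y + 15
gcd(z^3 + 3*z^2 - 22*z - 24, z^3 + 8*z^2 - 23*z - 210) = z + 6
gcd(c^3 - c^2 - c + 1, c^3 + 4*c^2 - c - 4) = c^2 - 1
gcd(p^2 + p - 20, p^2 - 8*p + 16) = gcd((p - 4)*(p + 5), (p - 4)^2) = p - 4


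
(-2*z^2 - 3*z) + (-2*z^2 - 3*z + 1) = -4*z^2 - 6*z + 1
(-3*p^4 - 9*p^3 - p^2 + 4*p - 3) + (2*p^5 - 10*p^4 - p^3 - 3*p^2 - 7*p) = 2*p^5 - 13*p^4 - 10*p^3 - 4*p^2 - 3*p - 3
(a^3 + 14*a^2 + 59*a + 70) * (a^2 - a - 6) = a^5 + 13*a^4 + 39*a^3 - 73*a^2 - 424*a - 420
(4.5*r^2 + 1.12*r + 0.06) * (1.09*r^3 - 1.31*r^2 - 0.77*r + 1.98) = 4.905*r^5 - 4.6742*r^4 - 4.8668*r^3 + 7.969*r^2 + 2.1714*r + 0.1188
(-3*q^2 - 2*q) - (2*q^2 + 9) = -5*q^2 - 2*q - 9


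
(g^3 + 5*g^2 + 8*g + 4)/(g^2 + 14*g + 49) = (g^3 + 5*g^2 + 8*g + 4)/(g^2 + 14*g + 49)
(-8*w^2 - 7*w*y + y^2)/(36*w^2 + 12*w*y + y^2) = (-8*w^2 - 7*w*y + y^2)/(36*w^2 + 12*w*y + y^2)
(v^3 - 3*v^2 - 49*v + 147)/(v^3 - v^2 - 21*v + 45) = (v^2 - 49)/(v^2 + 2*v - 15)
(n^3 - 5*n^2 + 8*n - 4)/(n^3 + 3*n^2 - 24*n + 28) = (n - 1)/(n + 7)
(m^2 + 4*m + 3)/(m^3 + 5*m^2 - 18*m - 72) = (m + 1)/(m^2 + 2*m - 24)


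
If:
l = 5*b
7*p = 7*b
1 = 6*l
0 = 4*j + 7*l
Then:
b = 1/30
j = -7/24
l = 1/6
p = 1/30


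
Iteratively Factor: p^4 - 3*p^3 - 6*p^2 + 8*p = (p + 2)*(p^3 - 5*p^2 + 4*p) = (p - 4)*(p + 2)*(p^2 - p) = p*(p - 4)*(p + 2)*(p - 1)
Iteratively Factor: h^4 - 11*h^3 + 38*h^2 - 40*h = (h)*(h^3 - 11*h^2 + 38*h - 40) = h*(h - 4)*(h^2 - 7*h + 10) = h*(h - 4)*(h - 2)*(h - 5)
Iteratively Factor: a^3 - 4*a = (a + 2)*(a^2 - 2*a) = (a - 2)*(a + 2)*(a)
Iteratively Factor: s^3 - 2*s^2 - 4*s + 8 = (s + 2)*(s^2 - 4*s + 4) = (s - 2)*(s + 2)*(s - 2)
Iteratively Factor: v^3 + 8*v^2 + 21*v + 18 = (v + 2)*(v^2 + 6*v + 9) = (v + 2)*(v + 3)*(v + 3)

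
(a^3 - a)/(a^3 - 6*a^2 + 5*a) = (a + 1)/(a - 5)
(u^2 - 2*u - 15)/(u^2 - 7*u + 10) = (u + 3)/(u - 2)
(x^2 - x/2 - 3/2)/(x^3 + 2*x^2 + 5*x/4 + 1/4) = 2*(2*x - 3)/(4*x^2 + 4*x + 1)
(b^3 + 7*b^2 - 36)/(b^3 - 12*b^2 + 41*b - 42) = (b^2 + 9*b + 18)/(b^2 - 10*b + 21)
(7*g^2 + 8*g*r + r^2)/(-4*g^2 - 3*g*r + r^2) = (7*g + r)/(-4*g + r)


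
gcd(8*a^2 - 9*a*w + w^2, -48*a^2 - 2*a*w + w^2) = -8*a + w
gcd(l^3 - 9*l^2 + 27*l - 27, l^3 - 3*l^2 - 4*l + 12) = l - 3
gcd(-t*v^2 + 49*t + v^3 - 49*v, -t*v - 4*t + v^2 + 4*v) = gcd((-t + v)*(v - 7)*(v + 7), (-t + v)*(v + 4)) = t - v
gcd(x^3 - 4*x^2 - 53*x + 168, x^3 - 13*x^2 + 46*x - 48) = x^2 - 11*x + 24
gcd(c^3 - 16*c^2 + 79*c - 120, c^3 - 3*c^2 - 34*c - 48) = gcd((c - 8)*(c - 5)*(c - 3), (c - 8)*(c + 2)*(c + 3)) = c - 8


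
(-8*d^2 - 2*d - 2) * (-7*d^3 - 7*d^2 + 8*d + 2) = 56*d^5 + 70*d^4 - 36*d^3 - 18*d^2 - 20*d - 4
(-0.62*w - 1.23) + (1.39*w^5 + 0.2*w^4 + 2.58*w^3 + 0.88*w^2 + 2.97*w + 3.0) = 1.39*w^5 + 0.2*w^4 + 2.58*w^3 + 0.88*w^2 + 2.35*w + 1.77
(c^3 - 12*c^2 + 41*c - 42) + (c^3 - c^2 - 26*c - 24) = 2*c^3 - 13*c^2 + 15*c - 66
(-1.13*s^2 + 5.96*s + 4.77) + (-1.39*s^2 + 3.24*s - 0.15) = -2.52*s^2 + 9.2*s + 4.62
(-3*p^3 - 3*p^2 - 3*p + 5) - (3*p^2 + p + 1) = -3*p^3 - 6*p^2 - 4*p + 4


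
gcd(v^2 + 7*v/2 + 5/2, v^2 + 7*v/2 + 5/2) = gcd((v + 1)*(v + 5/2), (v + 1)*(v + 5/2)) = v^2 + 7*v/2 + 5/2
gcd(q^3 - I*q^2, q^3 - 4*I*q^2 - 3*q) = q^2 - I*q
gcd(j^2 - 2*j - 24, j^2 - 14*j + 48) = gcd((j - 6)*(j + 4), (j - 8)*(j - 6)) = j - 6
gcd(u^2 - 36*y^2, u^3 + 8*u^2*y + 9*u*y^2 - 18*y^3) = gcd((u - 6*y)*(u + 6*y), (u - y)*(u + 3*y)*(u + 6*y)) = u + 6*y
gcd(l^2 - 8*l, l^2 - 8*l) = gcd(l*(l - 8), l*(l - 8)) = l^2 - 8*l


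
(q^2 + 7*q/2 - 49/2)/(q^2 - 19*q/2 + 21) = (q + 7)/(q - 6)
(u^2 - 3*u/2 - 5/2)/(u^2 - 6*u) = (2*u^2 - 3*u - 5)/(2*u*(u - 6))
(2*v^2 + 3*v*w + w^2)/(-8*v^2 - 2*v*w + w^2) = (-v - w)/(4*v - w)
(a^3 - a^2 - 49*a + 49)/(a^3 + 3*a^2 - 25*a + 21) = (a - 7)/(a - 3)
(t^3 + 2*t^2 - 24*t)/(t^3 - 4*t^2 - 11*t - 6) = t*(-t^2 - 2*t + 24)/(-t^3 + 4*t^2 + 11*t + 6)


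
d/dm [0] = 0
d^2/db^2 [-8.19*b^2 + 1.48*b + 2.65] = -16.3800000000000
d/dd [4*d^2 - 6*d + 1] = 8*d - 6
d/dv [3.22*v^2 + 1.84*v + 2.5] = 6.44*v + 1.84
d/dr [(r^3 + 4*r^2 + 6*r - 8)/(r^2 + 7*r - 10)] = (r^4 + 14*r^3 - 8*r^2 - 64*r - 4)/(r^4 + 14*r^3 + 29*r^2 - 140*r + 100)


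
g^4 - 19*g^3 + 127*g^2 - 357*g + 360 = (g - 8)*(g - 5)*(g - 3)^2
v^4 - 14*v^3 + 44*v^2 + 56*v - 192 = (v - 8)*(v - 6)*(v - 2)*(v + 2)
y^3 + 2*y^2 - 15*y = y*(y - 3)*(y + 5)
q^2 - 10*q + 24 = (q - 6)*(q - 4)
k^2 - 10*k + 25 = (k - 5)^2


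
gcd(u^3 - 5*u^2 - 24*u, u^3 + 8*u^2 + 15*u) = u^2 + 3*u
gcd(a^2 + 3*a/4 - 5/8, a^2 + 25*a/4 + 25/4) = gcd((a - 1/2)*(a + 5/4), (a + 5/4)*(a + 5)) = a + 5/4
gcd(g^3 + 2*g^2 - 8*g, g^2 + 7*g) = g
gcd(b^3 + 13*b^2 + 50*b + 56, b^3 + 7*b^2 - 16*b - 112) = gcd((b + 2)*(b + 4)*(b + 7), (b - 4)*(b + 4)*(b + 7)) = b^2 + 11*b + 28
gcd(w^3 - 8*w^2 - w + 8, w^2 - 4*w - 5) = w + 1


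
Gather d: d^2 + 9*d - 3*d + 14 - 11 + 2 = d^2 + 6*d + 5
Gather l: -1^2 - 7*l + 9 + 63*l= 56*l + 8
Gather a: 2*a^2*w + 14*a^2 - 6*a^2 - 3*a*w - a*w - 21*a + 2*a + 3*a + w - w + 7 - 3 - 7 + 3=a^2*(2*w + 8) + a*(-4*w - 16)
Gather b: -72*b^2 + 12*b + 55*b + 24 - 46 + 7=-72*b^2 + 67*b - 15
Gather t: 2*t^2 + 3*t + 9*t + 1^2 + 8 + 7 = 2*t^2 + 12*t + 16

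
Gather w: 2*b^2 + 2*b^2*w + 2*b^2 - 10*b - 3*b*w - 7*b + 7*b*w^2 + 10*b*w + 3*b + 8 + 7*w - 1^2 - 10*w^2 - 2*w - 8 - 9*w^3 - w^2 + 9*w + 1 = 4*b^2 - 14*b - 9*w^3 + w^2*(7*b - 11) + w*(2*b^2 + 7*b + 14)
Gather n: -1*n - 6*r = -n - 6*r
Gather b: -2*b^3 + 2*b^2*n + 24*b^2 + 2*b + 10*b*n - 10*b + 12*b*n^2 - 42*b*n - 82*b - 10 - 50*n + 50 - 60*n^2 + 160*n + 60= -2*b^3 + b^2*(2*n + 24) + b*(12*n^2 - 32*n - 90) - 60*n^2 + 110*n + 100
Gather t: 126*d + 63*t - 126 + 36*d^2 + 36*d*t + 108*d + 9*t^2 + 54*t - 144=36*d^2 + 234*d + 9*t^2 + t*(36*d + 117) - 270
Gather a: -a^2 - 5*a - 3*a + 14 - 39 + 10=-a^2 - 8*a - 15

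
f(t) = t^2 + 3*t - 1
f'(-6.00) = -9.00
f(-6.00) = 17.00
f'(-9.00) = -15.00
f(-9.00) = 53.00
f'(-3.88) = -4.76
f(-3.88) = 2.41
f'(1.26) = 5.52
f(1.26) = 4.37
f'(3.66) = 10.32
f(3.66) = 23.38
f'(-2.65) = -2.30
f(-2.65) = -1.93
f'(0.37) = 3.74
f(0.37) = 0.25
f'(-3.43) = -3.86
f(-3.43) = 0.47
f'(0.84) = 4.68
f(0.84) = 2.23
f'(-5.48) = -7.96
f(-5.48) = 12.59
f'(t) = 2*t + 3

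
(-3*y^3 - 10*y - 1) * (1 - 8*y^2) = 24*y^5 + 77*y^3 + 8*y^2 - 10*y - 1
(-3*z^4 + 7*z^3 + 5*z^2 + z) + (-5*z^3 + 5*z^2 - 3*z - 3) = -3*z^4 + 2*z^3 + 10*z^2 - 2*z - 3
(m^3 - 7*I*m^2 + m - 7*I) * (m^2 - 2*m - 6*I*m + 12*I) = m^5 - 2*m^4 - 13*I*m^4 - 41*m^3 + 26*I*m^3 + 82*m^2 - 13*I*m^2 - 42*m + 26*I*m + 84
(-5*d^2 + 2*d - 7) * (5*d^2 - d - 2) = -25*d^4 + 15*d^3 - 27*d^2 + 3*d + 14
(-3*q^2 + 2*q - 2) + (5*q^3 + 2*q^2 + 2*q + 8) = 5*q^3 - q^2 + 4*q + 6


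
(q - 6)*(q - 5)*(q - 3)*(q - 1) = q^4 - 15*q^3 + 77*q^2 - 153*q + 90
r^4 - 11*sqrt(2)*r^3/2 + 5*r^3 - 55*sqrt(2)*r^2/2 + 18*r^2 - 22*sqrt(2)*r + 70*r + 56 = (r + 1)*(r + 4)*(r - 7*sqrt(2)/2)*(r - 2*sqrt(2))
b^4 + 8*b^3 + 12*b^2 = b^2*(b + 2)*(b + 6)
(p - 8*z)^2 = p^2 - 16*p*z + 64*z^2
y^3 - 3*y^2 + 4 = (y - 2)^2*(y + 1)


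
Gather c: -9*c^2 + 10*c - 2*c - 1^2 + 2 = -9*c^2 + 8*c + 1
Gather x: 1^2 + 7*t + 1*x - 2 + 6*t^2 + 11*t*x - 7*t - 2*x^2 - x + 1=6*t^2 + 11*t*x - 2*x^2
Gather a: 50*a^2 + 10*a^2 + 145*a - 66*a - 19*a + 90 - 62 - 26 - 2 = 60*a^2 + 60*a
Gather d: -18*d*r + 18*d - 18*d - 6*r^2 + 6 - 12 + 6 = -18*d*r - 6*r^2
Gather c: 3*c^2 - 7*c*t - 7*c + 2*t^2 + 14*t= 3*c^2 + c*(-7*t - 7) + 2*t^2 + 14*t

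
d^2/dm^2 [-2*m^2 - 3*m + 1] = -4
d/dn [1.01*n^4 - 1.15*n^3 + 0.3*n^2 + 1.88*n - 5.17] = 4.04*n^3 - 3.45*n^2 + 0.6*n + 1.88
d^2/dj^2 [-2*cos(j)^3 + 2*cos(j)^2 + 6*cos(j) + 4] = -18*sin(j)^2*cos(j) + 8*sin(j)^2 - 4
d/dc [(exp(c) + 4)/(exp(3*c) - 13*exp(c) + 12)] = 2*(2 - exp(c))*exp(c)/(exp(4*c) - 8*exp(3*c) + 22*exp(2*c) - 24*exp(c) + 9)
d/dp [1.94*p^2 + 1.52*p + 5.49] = 3.88*p + 1.52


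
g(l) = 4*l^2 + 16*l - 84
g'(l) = 8*l + 16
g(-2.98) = -96.16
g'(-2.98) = -7.84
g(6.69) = 202.06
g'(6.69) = 69.52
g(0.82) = -68.19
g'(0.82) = 22.56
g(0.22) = -80.29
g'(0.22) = 17.76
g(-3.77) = -87.47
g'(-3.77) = -14.16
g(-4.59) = -73.17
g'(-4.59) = -20.72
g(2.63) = -14.25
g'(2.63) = 37.04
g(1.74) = -44.05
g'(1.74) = 29.92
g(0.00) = -84.00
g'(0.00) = 16.00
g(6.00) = 156.00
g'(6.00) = 64.00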